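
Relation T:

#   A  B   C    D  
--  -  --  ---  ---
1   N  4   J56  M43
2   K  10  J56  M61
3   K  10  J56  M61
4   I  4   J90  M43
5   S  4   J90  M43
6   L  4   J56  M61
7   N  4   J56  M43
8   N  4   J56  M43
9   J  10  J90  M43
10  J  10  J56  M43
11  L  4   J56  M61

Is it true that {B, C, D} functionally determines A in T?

No

(B=4, C=J56, D=M43): rows 1, 7, 8 → A = N, N, N ✓
(B=10, C=J56, D=M61): rows 2, 3 → A = K, K ✓
(B=4, C=J90, D=M43): rows 4, 5 → A takes values {I, S} — violation
(B=4, C=J56, D=M61): rows 6, 11 → A = L, L ✓
(B=10, C=J90, D=M43): row 9 → A = J ✓
(B=10, C=J56, D=M43): row 10 → A = J ✓
Two rows agree on {B, C, D} but differ on A, so {B, C, D} -> A does not hold.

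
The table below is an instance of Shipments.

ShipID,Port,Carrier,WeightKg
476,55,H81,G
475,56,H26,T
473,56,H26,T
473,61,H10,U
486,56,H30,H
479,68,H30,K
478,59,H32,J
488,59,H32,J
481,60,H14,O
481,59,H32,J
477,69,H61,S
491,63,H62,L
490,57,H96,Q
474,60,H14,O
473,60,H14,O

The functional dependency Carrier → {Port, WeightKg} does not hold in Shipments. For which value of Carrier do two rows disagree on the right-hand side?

H30

Carrier=H81: 1 row → {Port,WeightKg} = (55, G) ✓
Carrier=H26: 2 rows → {Port,WeightKg} = (56, T), (56, T) ✓
Carrier=H10: 1 row → {Port,WeightKg} = (61, U) ✓
Carrier=H30: 2 rows → {Port,WeightKg} takes values {(56, H), (68, K)} — violation
Carrier=H32: 3 rows → {Port,WeightKg} = (59, J), (59, J), (59, J) ✓
Carrier=H14: 3 rows → {Port,WeightKg} = (60, O), (60, O), (60, O) ✓
Carrier=H61: 1 row → {Port,WeightKg} = (69, S) ✓
Carrier=H62: 1 row → {Port,WeightKg} = (63, L) ✓
Carrier=H96: 1 row → {Port,WeightKg} = (57, Q) ✓
The only Carrier value with inconsistent RHS is Carrier=H30.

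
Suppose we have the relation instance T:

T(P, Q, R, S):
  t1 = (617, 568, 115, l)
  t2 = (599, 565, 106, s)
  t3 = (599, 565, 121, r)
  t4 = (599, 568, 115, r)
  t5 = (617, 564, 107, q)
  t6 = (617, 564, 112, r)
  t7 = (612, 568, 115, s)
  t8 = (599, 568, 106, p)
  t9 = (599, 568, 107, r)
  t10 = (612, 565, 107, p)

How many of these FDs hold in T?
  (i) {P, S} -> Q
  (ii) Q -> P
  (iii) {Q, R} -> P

0

(i) {P, S} -> Q: (P=599, S=r): rows 3, 4, 9 → Q takes values {565, 568} — violation — fails.
(ii) Q -> P: Q=568: rows 1, 4, 7, 8, 9 → P takes values {617, 599, 612} — violation; Q=565: rows 2, 3, 10 → P takes values {599, 612} — violation — fails.
(iii) {Q, R} -> P: (Q=568, R=115): rows 1, 4, 7 → P takes values {617, 599, 612} — violation — fails.
None of the 3 dependencies hold.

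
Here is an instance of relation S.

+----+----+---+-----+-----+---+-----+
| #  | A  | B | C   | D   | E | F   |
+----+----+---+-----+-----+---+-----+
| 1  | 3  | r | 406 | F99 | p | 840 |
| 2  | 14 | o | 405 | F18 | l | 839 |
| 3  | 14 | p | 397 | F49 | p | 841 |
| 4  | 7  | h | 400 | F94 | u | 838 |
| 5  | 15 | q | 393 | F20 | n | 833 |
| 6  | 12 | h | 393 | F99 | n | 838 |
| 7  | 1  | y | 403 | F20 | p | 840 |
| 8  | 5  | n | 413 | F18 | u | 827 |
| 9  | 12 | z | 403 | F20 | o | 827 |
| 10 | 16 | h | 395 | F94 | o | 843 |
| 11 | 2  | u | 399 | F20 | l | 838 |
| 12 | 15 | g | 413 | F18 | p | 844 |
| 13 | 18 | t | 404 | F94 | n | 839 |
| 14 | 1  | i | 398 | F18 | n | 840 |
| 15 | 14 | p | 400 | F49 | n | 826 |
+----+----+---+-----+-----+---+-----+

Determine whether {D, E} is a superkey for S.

All 15 rows have distinct {D, E} values, so {D, E} → (all attributes) holds and {D, E} is a superkey.

Yes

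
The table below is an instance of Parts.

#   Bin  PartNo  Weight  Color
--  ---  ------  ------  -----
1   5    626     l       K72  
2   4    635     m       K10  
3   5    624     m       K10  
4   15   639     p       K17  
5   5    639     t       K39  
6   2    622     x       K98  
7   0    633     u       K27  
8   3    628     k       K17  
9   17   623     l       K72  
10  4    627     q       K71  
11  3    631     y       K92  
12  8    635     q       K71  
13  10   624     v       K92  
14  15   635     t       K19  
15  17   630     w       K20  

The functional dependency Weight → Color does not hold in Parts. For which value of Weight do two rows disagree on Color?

Weight=l: rows 1, 9 → Color = K72, K72 ✓
Weight=m: rows 2, 3 → Color = K10, K10 ✓
Weight=p: row 4 → Color = K17 ✓
Weight=t: rows 5, 14 → Color takes values {K39, K19} — violation
Weight=x: row 6 → Color = K98 ✓
Weight=u: row 7 → Color = K27 ✓
Weight=k: row 8 → Color = K17 ✓
Weight=q: rows 10, 12 → Color = K71, K71 ✓
Weight=y: row 11 → Color = K92 ✓
Weight=v: row 13 → Color = K92 ✓
Weight=w: row 15 → Color = K20 ✓
The only Weight value with inconsistent Color is Weight=t.

t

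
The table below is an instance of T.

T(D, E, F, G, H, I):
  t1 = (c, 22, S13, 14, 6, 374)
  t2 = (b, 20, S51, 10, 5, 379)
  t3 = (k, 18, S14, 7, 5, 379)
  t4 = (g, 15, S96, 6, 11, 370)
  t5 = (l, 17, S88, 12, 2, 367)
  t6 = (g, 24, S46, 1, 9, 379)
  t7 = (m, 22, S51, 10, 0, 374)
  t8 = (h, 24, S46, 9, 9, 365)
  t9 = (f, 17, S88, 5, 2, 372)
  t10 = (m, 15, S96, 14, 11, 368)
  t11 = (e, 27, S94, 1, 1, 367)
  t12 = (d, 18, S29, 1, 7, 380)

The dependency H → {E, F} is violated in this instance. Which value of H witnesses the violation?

5

H=6: row 1 → {E,F} = (22, S13) ✓
H=5: rows 2, 3 → {E,F} takes values {(20, S51), (18, S14)} — violation
H=11: rows 4, 10 → {E,F} = (15, S96), (15, S96) ✓
H=2: rows 5, 9 → {E,F} = (17, S88), (17, S88) ✓
H=9: rows 6, 8 → {E,F} = (24, S46), (24, S46) ✓
H=0: row 7 → {E,F} = (22, S51) ✓
H=1: row 11 → {E,F} = (27, S94) ✓
H=7: row 12 → {E,F} = (18, S29) ✓
The only H value with inconsistent RHS is H=5.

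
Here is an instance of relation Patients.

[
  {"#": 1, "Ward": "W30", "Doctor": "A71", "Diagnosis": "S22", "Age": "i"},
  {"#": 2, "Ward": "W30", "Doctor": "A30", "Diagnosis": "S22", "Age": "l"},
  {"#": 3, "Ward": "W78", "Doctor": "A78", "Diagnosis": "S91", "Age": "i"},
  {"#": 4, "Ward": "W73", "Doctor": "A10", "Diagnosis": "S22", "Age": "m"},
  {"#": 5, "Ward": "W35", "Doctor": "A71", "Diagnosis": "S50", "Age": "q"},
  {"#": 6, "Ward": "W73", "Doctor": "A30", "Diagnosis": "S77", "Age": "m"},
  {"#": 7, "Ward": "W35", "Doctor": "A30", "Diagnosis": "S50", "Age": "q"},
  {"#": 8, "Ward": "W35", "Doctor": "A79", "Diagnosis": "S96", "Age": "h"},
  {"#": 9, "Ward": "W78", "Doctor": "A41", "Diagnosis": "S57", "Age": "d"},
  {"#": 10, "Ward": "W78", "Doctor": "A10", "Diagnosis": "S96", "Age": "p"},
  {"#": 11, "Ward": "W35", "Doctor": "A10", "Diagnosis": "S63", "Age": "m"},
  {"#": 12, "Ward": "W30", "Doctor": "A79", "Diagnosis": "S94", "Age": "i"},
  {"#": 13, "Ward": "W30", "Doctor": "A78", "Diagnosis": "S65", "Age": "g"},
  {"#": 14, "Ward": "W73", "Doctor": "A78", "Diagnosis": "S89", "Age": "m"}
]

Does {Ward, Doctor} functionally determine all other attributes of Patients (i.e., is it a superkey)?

Yes

All 14 rows have distinct {Ward, Doctor} values, so {Ward, Doctor} → (all attributes) holds and {Ward, Doctor} is a superkey.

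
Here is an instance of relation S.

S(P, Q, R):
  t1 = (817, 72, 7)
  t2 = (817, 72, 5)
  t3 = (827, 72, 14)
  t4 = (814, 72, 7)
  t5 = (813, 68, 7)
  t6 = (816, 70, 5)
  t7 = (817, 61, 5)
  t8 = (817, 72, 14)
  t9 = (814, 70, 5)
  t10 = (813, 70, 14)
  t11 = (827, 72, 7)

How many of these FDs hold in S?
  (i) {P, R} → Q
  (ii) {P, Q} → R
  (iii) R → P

0

(i) {P, R} → Q: (P=817, R=5): rows 2, 7 → Q takes values {72, 61} — violation — fails.
(ii) {P, Q} → R: (P=817, Q=72): rows 1, 2, 8 → R takes values {7, 5, 14} — violation; (P=827, Q=72): rows 3, 11 → R takes values {14, 7} — violation — fails.
(iii) R → P: R=7: rows 1, 4, 5, 11 → P takes values {817, 814, 813, 827} — violation; R=5: rows 2, 6, 7, 9 → P takes values {817, 816, 814} — violation; R=14: rows 3, 8, 10 → P takes values {827, 817, 813} — violation — fails.
None of the 3 dependencies hold.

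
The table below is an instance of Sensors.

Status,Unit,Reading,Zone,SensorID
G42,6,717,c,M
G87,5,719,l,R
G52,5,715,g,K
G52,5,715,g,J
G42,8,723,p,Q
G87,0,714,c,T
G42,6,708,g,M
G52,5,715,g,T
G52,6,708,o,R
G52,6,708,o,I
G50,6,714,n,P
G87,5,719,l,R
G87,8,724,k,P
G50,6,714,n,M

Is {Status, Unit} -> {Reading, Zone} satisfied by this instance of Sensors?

No

(Status=G42, Unit=6): 2 rows → {Reading,Zone} takes values {(717, c), (708, g)} — violation
(Status=G87, Unit=5): 2 rows → {Reading,Zone} = (719, l), (719, l) ✓
(Status=G52, Unit=5): 3 rows → {Reading,Zone} = (715, g), (715, g), (715, g) ✓
(Status=G42, Unit=8): 1 row → {Reading,Zone} = (723, p) ✓
(Status=G87, Unit=0): 1 row → {Reading,Zone} = (714, c) ✓
(Status=G52, Unit=6): 2 rows → {Reading,Zone} = (708, o), (708, o) ✓
(Status=G50, Unit=6): 2 rows → {Reading,Zone} = (714, n), (714, n) ✓
(Status=G87, Unit=8): 1 row → {Reading,Zone} = (724, k) ✓
Two rows agree on {Status, Unit} but differ on {Reading, Zone}, so {Status, Unit} -> {Reading, Zone} does not hold.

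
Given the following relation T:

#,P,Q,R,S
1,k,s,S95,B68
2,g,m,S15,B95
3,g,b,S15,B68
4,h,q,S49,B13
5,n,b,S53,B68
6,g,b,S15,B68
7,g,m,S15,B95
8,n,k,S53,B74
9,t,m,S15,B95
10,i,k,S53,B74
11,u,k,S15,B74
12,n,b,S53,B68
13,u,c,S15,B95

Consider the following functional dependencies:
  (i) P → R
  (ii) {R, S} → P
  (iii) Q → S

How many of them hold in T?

2

(i) P → R: every LHS value maps to a single RHS value — holds.
(ii) {R, S} → P: (R=S15, S=B95): rows 2, 7, 9, 13 → P takes values {g, t, u} — violation; (R=S53, S=B74): rows 8, 10 → P takes values {n, i} — violation — fails.
(iii) Q → S: every LHS value maps to a single RHS value — holds.
2 of the 3 dependencies hold.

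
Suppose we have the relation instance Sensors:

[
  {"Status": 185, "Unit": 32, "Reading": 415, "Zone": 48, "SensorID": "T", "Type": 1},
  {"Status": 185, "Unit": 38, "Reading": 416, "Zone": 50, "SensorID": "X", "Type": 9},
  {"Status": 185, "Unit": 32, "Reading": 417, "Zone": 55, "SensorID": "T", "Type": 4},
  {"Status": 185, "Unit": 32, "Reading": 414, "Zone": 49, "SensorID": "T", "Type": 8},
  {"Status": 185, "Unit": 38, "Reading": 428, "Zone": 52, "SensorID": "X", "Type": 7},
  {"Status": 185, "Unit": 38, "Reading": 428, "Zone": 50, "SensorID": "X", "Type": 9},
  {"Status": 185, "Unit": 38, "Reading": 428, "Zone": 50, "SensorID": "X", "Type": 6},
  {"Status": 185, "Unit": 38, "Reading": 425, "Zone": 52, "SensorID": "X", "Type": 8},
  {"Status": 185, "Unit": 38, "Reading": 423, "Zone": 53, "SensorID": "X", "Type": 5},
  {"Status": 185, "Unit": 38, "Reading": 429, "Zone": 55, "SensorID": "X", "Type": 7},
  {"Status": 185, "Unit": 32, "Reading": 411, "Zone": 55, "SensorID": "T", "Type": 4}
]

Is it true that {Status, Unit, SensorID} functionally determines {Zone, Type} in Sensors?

(Status=185, Unit=32, SensorID=T): 4 rows → {Zone,Type} takes values {(48, 1), (55, 4), (49, 8)} — violation
(Status=185, Unit=38, SensorID=X): 7 rows → {Zone,Type} takes values {(50, 9), (52, 7), (50, 6), (52, 8), (53, 5), (55, 7)} — violation
Two rows agree on {Status, Unit, SensorID} but differ on {Zone, Type}, so {Status, Unit, SensorID} -> {Zone, Type} does not hold.

No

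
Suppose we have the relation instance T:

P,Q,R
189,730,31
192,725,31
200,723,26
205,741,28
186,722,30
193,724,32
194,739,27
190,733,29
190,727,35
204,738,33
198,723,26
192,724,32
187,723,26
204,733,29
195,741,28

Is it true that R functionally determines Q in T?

No

R=31: 2 rows → Q takes values {730, 725} — violation
R=26: 3 rows → Q = 723, 723, 723 ✓
R=28: 2 rows → Q = 741, 741 ✓
R=30: 1 row → Q = 722 ✓
R=32: 2 rows → Q = 724, 724 ✓
R=27: 1 row → Q = 739 ✓
R=29: 2 rows → Q = 733, 733 ✓
R=35: 1 row → Q = 727 ✓
R=33: 1 row → Q = 738 ✓
Two rows agree on R but differ on Q, so R -> Q does not hold.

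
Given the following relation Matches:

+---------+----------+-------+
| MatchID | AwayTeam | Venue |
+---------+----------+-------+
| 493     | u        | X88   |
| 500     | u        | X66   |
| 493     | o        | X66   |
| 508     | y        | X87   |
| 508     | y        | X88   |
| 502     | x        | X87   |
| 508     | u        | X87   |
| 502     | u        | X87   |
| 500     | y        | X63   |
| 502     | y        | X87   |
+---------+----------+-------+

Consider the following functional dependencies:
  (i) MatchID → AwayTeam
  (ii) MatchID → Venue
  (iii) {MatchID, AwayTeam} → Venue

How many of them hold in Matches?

0

(i) MatchID → AwayTeam: MatchID=493: 2 rows → AwayTeam takes values {u, o} — violation; MatchID=500: 2 rows → AwayTeam takes values {u, y} — violation; MatchID=508: 3 rows → AwayTeam takes values {y, u} — violation; MatchID=502: 3 rows → AwayTeam takes values {x, u, y} — violation — fails.
(ii) MatchID → Venue: MatchID=493: 2 rows → Venue takes values {X88, X66} — violation; MatchID=500: 2 rows → Venue takes values {X66, X63} — violation; MatchID=508: 3 rows → Venue takes values {X87, X88} — violation — fails.
(iii) {MatchID, AwayTeam} → Venue: (MatchID=508, AwayTeam=y): 2 rows → Venue takes values {X87, X88} — violation — fails.
None of the 3 dependencies hold.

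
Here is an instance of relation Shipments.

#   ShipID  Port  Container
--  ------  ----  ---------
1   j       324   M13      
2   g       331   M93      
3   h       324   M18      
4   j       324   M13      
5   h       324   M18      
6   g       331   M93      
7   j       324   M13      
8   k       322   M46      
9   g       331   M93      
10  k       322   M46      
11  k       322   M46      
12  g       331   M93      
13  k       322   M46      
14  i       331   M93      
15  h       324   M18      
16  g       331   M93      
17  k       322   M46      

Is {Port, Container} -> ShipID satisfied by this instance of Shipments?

(Port=324, Container=M13): rows 1, 4, 7 → ShipID = j, j, j ✓
(Port=331, Container=M93): rows 2, 6, 9, 12, 14, 16 → ShipID takes values {g, i} — violation
(Port=324, Container=M18): rows 3, 5, 15 → ShipID = h, h, h ✓
(Port=322, Container=M46): rows 8, 10, 11, 13, 17 → ShipID = k, k, k, k, k ✓
Two rows agree on {Port, Container} but differ on ShipID, so {Port, Container} -> ShipID does not hold.

No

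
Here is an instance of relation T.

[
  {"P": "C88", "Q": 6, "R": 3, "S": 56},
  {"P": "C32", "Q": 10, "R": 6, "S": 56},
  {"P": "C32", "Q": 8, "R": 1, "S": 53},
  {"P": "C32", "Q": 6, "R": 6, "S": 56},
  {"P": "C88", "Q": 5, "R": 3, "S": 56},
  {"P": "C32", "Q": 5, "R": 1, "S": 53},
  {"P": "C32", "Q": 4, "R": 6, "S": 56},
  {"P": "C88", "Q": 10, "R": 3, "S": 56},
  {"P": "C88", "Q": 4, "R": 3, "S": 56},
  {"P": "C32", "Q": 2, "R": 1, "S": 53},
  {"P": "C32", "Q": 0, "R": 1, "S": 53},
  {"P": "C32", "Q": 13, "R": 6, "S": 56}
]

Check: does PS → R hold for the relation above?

(P=C88, S=56): 4 rows → R = 3, 3, 3, 3 ✓
(P=C32, S=56): 4 rows → R = 6, 6, 6, 6 ✓
(P=C32, S=53): 4 rows → R = 1, 1, 1, 1 ✓
Every PS value is associated with a single R value, so PS → R holds.

Yes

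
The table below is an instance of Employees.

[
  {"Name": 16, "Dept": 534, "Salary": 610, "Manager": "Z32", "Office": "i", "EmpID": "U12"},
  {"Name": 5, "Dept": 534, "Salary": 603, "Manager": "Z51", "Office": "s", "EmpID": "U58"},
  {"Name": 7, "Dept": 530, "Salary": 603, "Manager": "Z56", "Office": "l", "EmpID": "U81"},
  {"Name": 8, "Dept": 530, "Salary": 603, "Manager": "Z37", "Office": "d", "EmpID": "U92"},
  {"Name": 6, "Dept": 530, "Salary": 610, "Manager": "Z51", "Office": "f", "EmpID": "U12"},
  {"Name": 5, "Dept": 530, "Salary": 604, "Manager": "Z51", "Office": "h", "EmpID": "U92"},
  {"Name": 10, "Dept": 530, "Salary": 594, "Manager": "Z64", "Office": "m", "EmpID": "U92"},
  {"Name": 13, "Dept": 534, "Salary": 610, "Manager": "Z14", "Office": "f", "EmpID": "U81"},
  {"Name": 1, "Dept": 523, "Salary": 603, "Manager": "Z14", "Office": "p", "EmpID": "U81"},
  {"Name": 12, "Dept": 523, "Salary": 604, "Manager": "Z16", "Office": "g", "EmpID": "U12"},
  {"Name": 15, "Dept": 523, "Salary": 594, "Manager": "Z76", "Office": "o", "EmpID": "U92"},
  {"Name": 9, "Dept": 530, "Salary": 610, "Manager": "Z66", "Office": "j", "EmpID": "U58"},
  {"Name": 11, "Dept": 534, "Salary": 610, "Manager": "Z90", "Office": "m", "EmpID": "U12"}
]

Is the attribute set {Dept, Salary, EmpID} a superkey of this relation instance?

No

Two distinct rows share (Dept=534, Salary=610, EmpID=U12), so {Dept, Salary, EmpID} does not determine every attribute — not a superkey.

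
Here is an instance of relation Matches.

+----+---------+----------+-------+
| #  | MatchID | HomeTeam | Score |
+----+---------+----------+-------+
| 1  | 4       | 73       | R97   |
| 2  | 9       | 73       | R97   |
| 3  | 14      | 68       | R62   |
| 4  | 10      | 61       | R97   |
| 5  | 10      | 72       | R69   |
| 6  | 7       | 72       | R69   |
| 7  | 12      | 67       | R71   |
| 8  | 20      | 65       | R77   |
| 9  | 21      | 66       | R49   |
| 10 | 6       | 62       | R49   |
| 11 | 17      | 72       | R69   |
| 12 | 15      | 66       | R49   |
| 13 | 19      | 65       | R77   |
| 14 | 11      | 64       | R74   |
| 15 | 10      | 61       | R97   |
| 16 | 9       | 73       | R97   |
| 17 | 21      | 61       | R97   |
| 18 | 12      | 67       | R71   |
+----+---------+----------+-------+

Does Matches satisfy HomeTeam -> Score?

HomeTeam=73: rows 1, 2, 16 → Score = R97, R97, R97 ✓
HomeTeam=68: row 3 → Score = R62 ✓
HomeTeam=61: rows 4, 15, 17 → Score = R97, R97, R97 ✓
HomeTeam=72: rows 5, 6, 11 → Score = R69, R69, R69 ✓
HomeTeam=67: rows 7, 18 → Score = R71, R71 ✓
HomeTeam=65: rows 8, 13 → Score = R77, R77 ✓
HomeTeam=66: rows 9, 12 → Score = R49, R49 ✓
HomeTeam=62: row 10 → Score = R49 ✓
HomeTeam=64: row 14 → Score = R74 ✓
Every HomeTeam value is associated with a single Score value, so HomeTeam -> Score holds.

Yes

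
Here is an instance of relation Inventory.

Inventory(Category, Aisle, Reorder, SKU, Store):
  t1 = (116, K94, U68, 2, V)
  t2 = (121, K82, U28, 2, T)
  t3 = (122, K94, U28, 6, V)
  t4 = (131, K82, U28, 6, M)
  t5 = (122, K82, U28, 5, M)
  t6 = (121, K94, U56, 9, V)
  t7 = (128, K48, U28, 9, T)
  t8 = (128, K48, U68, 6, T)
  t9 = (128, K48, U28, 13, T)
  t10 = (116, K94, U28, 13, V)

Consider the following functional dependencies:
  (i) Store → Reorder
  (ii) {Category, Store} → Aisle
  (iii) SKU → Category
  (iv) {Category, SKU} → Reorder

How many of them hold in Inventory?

2

(i) Store → Reorder: Store=V: rows 1, 3, 6, 10 → Reorder takes values {U68, U28, U56} — violation; Store=T: rows 2, 7, 8, 9 → Reorder takes values {U28, U68} — violation — fails.
(ii) {Category, Store} → Aisle: every LHS value maps to a single RHS value — holds.
(iii) SKU → Category: SKU=2: rows 1, 2 → Category takes values {116, 121} — violation; SKU=6: rows 3, 4, 8 → Category takes values {122, 131, 128} — violation; SKU=9: rows 6, 7 → Category takes values {121, 128} — violation; SKU=13: rows 9, 10 → Category takes values {128, 116} — violation — fails.
(iv) {Category, SKU} → Reorder: every LHS value maps to a single RHS value — holds.
2 of the 4 dependencies hold.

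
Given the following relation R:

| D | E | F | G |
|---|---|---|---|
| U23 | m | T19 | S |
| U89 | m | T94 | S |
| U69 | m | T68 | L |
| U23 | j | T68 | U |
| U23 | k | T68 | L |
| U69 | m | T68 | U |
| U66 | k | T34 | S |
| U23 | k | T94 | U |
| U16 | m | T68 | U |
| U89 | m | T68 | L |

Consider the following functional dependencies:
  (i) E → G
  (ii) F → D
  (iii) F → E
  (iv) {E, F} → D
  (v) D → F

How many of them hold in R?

(i) E → G: E=m: 6 rows → G takes values {S, L, U} — violation; E=k: 3 rows → G takes values {L, S, U} — violation — fails.
(ii) F → D: F=T94: 2 rows → D takes values {U89, U23} — violation; F=T68: 6 rows → D takes values {U69, U23, U16, U89} — violation — fails.
(iii) F → E: F=T94: 2 rows → E takes values {m, k} — violation; F=T68: 6 rows → E takes values {m, j, k} — violation — fails.
(iv) {E, F} → D: (E=m, F=T68): 4 rows → D takes values {U69, U16, U89} — violation — fails.
(v) D → F: D=U23: 4 rows → F takes values {T19, T68, T94} — violation; D=U89: 2 rows → F takes values {T94, T68} — violation — fails.
None of the 5 dependencies hold.

0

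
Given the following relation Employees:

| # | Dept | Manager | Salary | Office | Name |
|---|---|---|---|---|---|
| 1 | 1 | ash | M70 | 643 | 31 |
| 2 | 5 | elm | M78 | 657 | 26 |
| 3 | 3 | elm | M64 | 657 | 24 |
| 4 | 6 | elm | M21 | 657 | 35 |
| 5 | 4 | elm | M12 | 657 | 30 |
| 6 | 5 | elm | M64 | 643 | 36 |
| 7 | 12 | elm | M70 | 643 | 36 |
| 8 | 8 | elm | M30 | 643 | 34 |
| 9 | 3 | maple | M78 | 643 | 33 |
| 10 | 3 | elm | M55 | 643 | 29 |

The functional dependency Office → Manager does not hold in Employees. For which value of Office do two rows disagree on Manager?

643

Office=643: rows 1, 6, 7, 8, 9, 10 → Manager takes values {ash, elm, maple} — violation
Office=657: rows 2, 3, 4, 5 → Manager = elm, elm, elm, elm ✓
The only Office value with inconsistent Manager is Office=643.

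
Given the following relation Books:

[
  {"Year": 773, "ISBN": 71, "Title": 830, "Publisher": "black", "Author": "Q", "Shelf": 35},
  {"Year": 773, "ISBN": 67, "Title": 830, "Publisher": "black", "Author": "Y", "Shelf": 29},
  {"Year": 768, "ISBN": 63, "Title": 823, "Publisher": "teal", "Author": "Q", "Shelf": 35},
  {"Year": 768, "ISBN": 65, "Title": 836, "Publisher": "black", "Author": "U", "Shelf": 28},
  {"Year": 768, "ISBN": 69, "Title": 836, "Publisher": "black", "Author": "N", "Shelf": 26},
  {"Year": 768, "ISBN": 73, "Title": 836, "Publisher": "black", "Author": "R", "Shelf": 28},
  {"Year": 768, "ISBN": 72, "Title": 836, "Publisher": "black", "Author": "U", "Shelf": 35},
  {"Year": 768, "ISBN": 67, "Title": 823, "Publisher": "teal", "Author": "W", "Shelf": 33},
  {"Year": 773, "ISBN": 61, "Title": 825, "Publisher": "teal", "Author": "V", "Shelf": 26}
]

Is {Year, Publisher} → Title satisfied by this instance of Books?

(Year=773, Publisher=black): 2 rows → Title = 830, 830 ✓
(Year=768, Publisher=teal): 2 rows → Title = 823, 823 ✓
(Year=768, Publisher=black): 4 rows → Title = 836, 836, 836, 836 ✓
(Year=773, Publisher=teal): 1 row → Title = 825 ✓
Every {Year, Publisher} value is associated with a single Title value, so {Year, Publisher} → Title holds.

Yes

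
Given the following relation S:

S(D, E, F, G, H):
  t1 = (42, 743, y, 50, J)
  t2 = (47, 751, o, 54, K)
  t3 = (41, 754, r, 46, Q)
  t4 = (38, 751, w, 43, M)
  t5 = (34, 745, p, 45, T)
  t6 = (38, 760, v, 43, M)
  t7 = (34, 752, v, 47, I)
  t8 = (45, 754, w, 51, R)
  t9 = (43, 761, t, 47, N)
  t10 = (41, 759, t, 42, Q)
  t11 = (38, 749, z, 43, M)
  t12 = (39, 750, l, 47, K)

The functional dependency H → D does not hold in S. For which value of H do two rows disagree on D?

K

H=J: row 1 → D = 42 ✓
H=K: rows 2, 12 → D takes values {47, 39} — violation
H=Q: rows 3, 10 → D = 41, 41 ✓
H=M: rows 4, 6, 11 → D = 38, 38, 38 ✓
H=T: row 5 → D = 34 ✓
H=I: row 7 → D = 34 ✓
H=R: row 8 → D = 45 ✓
H=N: row 9 → D = 43 ✓
The only H value with inconsistent D is H=K.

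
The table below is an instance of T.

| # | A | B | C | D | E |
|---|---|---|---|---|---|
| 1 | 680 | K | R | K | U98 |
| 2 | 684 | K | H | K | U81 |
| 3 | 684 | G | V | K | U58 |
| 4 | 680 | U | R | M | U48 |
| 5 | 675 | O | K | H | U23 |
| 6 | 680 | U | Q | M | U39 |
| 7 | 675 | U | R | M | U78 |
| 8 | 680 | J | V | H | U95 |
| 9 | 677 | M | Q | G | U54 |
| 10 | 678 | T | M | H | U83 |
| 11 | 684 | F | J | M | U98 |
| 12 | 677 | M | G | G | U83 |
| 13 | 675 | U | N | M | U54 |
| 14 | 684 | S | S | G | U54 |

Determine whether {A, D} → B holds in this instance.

(A=680, D=K): row 1 → B = K ✓
(A=684, D=K): rows 2, 3 → B takes values {K, G} — violation
(A=680, D=M): rows 4, 6 → B = U, U ✓
(A=675, D=H): row 5 → B = O ✓
(A=675, D=M): rows 7, 13 → B = U, U ✓
(A=680, D=H): row 8 → B = J ✓
(A=677, D=G): rows 9, 12 → B = M, M ✓
(A=678, D=H): row 10 → B = T ✓
(A=684, D=M): row 11 → B = F ✓
(A=684, D=G): row 14 → B = S ✓
Two rows agree on {A, D} but differ on B, so {A, D} → B does not hold.

No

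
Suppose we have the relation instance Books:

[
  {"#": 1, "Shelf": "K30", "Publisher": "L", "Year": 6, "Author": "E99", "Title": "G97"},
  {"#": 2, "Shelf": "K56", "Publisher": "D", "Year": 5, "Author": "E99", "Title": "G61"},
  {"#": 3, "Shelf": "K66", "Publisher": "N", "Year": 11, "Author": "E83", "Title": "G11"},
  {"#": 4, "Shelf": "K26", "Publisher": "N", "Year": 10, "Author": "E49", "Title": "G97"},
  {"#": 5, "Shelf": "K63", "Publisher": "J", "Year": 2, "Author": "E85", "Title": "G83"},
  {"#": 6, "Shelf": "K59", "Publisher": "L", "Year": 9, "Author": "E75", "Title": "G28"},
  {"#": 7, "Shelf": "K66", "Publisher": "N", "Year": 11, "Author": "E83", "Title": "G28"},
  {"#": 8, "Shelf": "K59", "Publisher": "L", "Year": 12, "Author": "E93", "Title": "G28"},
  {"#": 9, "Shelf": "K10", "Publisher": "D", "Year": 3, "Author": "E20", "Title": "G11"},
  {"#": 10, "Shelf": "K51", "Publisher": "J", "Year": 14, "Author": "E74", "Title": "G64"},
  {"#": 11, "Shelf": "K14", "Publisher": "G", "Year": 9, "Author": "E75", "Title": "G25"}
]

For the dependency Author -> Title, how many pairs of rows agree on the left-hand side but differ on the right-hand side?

3

Author=E99: violating pairs (1,2) — 1 pair.
Author=E83: violating pairs (3,7) — 1 pair.
Author=E75: violating pairs (6,11) — 1 pair.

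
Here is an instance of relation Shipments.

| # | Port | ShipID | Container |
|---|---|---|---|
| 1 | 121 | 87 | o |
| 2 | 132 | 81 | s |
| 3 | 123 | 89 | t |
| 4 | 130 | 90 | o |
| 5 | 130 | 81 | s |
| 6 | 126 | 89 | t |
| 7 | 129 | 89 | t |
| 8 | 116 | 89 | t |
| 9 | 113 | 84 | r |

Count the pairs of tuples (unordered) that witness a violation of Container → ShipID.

1

Container=o: violating pairs (1,4) — 1 pair.
Container=s: all 2 rows agree on ShipID — 0 pairs.
Container=t: all 4 rows agree on ShipID — 0 pairs.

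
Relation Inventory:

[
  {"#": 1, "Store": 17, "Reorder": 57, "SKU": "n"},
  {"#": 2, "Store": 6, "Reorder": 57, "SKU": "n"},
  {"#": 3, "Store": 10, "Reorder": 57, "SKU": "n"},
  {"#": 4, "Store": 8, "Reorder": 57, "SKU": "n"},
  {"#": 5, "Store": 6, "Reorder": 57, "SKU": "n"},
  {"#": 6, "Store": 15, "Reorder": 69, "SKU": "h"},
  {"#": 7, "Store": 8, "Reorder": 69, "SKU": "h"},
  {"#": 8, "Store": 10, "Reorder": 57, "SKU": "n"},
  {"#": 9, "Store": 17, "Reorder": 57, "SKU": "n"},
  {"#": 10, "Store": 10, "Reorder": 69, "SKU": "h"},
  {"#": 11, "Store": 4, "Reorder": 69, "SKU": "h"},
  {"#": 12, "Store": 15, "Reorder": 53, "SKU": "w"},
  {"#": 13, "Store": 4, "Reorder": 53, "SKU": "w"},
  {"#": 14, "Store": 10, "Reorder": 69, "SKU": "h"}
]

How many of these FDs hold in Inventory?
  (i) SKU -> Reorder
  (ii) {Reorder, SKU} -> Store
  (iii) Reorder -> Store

(i) SKU -> Reorder: every LHS value maps to a single RHS value — holds.
(ii) {Reorder, SKU} -> Store: (Reorder=57, SKU=n): rows 1, 2, 3, 4, 5, 8, 9 → Store takes values {17, 6, 10, 8} — violation; (Reorder=69, SKU=h): rows 6, 7, 10, 11, 14 → Store takes values {15, 8, 10, 4} — violation; (Reorder=53, SKU=w): rows 12, 13 → Store takes values {15, 4} — violation — fails.
(iii) Reorder -> Store: Reorder=57: rows 1, 2, 3, 4, 5, 8, 9 → Store takes values {17, 6, 10, 8} — violation; Reorder=69: rows 6, 7, 10, 11, 14 → Store takes values {15, 8, 10, 4} — violation; Reorder=53: rows 12, 13 → Store takes values {15, 4} — violation — fails.
1 of the 3 dependencies holds.

1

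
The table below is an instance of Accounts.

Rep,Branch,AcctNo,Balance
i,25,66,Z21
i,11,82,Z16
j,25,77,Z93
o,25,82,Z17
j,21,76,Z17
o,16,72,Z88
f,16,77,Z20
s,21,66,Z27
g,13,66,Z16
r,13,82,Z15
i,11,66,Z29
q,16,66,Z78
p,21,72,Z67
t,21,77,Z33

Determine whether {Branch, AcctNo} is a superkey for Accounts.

All 14 rows have distinct {Branch, AcctNo} values, so {Branch, AcctNo} → (all attributes) holds and {Branch, AcctNo} is a superkey.

Yes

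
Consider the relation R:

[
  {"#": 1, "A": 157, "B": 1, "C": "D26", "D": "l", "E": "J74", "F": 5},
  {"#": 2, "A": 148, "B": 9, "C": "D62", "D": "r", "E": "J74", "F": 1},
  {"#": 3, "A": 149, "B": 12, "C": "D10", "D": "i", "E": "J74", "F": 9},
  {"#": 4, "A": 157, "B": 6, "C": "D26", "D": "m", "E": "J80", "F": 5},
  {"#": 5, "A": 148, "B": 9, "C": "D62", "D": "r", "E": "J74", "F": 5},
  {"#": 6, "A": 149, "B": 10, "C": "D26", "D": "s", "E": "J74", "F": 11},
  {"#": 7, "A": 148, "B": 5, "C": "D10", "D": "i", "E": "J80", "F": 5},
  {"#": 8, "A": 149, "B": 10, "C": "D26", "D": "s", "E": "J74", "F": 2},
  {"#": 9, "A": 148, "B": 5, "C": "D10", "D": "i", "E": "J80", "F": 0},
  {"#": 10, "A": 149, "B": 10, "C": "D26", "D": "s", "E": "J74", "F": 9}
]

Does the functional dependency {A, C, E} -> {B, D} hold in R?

(A=157, C=D26, E=J74): row 1 → {B,D} = (1, l) ✓
(A=148, C=D62, E=J74): rows 2, 5 → {B,D} = (9, r), (9, r) ✓
(A=149, C=D10, E=J74): row 3 → {B,D} = (12, i) ✓
(A=157, C=D26, E=J80): row 4 → {B,D} = (6, m) ✓
(A=149, C=D26, E=J74): rows 6, 8, 10 → {B,D} = (10, s), (10, s), (10, s) ✓
(A=148, C=D10, E=J80): rows 7, 9 → {B,D} = (5, i), (5, i) ✓
Every {A, C, E} value is associated with a single {B, D} value, so {A, C, E} -> {B, D} holds.

Yes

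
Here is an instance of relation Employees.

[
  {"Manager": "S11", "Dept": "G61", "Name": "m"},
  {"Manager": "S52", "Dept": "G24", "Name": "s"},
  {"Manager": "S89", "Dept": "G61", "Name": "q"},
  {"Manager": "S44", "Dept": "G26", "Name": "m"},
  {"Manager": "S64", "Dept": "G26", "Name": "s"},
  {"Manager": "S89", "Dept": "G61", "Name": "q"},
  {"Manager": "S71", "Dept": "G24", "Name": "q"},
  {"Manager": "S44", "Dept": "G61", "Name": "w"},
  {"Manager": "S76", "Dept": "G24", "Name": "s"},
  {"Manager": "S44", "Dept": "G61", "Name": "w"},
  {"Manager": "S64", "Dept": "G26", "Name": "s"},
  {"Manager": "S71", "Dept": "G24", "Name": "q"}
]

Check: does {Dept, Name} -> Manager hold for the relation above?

No

(Dept=G61, Name=m): 1 row → Manager = S11 ✓
(Dept=G24, Name=s): 2 rows → Manager takes values {S52, S76} — violation
(Dept=G61, Name=q): 2 rows → Manager = S89, S89 ✓
(Dept=G26, Name=m): 1 row → Manager = S44 ✓
(Dept=G26, Name=s): 2 rows → Manager = S64, S64 ✓
(Dept=G24, Name=q): 2 rows → Manager = S71, S71 ✓
(Dept=G61, Name=w): 2 rows → Manager = S44, S44 ✓
Two rows agree on {Dept, Name} but differ on Manager, so {Dept, Name} -> Manager does not hold.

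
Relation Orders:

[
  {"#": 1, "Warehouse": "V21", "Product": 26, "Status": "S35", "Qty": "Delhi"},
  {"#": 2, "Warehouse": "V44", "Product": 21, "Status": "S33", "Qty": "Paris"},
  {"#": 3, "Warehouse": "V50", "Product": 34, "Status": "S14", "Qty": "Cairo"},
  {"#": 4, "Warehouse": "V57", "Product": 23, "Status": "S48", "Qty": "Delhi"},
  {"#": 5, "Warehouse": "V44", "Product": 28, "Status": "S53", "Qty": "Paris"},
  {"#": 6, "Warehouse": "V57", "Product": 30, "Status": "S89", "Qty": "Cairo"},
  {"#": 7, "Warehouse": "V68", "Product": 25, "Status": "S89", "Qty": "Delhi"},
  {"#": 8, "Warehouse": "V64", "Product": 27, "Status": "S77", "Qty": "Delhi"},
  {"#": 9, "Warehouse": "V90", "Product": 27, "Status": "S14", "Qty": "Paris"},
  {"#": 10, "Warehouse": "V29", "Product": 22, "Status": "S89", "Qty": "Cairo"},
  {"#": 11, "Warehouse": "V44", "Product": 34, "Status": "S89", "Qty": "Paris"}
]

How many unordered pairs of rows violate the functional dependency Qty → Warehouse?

Qty=Delhi: violating pairs (1,4), (1,7), (1,8), (4,7), (4,8), (7,8) — 6 pairs.
Qty=Paris: violating pairs (2,9), (5,9), (9,11) — 3 pairs.
Qty=Cairo: violating pairs (3,6), (3,10), (6,10) — 3 pairs.

12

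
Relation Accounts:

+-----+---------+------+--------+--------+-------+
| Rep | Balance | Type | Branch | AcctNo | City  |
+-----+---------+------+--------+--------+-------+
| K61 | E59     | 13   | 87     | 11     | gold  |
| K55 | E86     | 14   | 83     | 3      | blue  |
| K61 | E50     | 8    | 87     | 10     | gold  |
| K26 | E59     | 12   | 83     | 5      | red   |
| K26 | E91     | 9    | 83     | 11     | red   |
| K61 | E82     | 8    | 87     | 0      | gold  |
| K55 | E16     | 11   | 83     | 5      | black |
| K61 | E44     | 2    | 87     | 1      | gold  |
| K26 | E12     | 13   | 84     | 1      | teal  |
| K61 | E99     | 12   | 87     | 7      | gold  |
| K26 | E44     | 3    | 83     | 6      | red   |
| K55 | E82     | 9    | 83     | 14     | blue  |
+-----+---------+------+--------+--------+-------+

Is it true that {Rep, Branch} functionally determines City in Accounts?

(Rep=K61, Branch=87): 5 rows → City = gold, gold, gold, gold, gold ✓
(Rep=K55, Branch=83): 3 rows → City takes values {blue, black} — violation
(Rep=K26, Branch=83): 3 rows → City = red, red, red ✓
(Rep=K26, Branch=84): 1 row → City = teal ✓
Two rows agree on {Rep, Branch} but differ on City, so {Rep, Branch} -> City does not hold.

No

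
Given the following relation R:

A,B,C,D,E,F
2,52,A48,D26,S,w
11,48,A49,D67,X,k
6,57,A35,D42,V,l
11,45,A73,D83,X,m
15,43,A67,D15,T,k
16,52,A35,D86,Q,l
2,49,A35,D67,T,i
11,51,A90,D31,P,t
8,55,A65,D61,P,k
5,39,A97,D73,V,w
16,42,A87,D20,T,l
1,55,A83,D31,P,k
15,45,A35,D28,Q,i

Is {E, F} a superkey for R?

Two distinct rows share (E=P, F=k), so {E, F} does not determine every attribute — not a superkey.

No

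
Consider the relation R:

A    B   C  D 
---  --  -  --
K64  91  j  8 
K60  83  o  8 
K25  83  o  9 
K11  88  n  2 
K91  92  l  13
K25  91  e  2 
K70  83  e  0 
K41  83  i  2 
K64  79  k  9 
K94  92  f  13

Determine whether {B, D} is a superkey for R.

Two distinct rows share (B=92, D=13), so {B, D} does not determine every attribute — not a superkey.

No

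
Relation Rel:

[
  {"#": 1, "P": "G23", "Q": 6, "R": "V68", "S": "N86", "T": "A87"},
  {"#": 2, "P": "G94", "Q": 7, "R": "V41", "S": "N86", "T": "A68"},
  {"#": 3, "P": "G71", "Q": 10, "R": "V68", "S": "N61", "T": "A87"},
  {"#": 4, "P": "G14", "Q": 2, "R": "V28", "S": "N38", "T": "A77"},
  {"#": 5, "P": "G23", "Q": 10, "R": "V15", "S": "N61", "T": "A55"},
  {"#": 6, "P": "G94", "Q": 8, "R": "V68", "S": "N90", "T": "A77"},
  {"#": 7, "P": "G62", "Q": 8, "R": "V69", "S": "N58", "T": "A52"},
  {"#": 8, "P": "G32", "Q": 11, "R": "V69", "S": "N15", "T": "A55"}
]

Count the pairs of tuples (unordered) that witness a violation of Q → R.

2

Q=10: violating pairs (3,5) — 1 pair.
Q=8: violating pairs (6,7) — 1 pair.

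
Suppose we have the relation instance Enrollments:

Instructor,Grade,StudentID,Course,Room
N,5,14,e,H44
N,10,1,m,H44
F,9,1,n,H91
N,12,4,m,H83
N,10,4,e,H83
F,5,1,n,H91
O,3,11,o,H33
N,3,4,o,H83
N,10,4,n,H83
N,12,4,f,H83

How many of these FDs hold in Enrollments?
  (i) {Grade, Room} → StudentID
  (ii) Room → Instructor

(i) {Grade, Room} → StudentID: every LHS value maps to a single RHS value — holds.
(ii) Room → Instructor: every LHS value maps to a single RHS value — holds.
2 of the 2 dependencies hold.

2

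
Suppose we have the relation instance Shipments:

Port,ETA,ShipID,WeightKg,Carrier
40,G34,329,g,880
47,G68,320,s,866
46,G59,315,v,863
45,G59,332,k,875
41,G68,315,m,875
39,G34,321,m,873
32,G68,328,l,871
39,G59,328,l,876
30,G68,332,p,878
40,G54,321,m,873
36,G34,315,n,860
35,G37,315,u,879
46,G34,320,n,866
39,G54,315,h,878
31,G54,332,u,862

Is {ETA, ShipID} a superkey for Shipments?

All 15 rows have distinct {ETA, ShipID} values, so {ETA, ShipID} → (all attributes) holds and {ETA, ShipID} is a superkey.

Yes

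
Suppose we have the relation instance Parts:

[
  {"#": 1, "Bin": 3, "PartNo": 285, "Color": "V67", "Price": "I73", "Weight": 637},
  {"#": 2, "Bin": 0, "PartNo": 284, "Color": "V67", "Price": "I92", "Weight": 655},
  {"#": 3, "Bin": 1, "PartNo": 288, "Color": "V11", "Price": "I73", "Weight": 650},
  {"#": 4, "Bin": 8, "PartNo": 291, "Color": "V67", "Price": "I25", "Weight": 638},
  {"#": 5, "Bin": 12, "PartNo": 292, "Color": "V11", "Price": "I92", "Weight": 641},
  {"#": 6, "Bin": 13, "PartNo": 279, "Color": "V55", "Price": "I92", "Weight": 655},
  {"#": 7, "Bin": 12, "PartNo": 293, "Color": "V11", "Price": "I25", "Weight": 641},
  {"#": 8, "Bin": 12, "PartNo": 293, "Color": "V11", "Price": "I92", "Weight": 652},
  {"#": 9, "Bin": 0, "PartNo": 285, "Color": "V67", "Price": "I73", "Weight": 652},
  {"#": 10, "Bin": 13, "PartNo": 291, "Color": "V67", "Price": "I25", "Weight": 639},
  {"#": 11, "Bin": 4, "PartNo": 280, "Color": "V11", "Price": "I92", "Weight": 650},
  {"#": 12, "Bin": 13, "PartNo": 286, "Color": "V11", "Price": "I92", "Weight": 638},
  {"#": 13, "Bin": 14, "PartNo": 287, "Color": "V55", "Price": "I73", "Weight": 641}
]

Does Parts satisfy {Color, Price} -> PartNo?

(Color=V67, Price=I73): rows 1, 9 → PartNo = 285, 285 ✓
(Color=V67, Price=I92): row 2 → PartNo = 284 ✓
(Color=V11, Price=I73): row 3 → PartNo = 288 ✓
(Color=V67, Price=I25): rows 4, 10 → PartNo = 291, 291 ✓
(Color=V11, Price=I92): rows 5, 8, 11, 12 → PartNo takes values {292, 293, 280, 286} — violation
(Color=V55, Price=I92): row 6 → PartNo = 279 ✓
(Color=V11, Price=I25): row 7 → PartNo = 293 ✓
(Color=V55, Price=I73): row 13 → PartNo = 287 ✓
Two rows agree on {Color, Price} but differ on PartNo, so {Color, Price} -> PartNo does not hold.

No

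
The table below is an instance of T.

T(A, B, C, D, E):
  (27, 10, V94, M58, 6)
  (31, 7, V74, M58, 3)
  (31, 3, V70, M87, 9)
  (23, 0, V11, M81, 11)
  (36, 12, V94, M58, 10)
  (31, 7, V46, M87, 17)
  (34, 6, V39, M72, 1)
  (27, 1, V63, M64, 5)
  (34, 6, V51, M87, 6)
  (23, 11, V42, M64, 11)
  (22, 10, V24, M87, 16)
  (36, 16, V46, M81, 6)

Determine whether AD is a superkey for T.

No

Two distinct rows share (A=31, D=M87), so AD does not determine every attribute — not a superkey.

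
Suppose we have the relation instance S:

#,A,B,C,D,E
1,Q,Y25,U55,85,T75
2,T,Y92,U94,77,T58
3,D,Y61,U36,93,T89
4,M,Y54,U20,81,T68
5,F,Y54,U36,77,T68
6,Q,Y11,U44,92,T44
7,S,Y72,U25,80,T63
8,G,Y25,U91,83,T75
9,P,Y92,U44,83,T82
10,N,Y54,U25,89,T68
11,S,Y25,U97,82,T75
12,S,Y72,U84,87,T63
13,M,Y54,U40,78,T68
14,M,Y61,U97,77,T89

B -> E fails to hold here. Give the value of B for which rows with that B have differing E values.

Y92

B=Y25: rows 1, 8, 11 → E = T75, T75, T75 ✓
B=Y92: rows 2, 9 → E takes values {T58, T82} — violation
B=Y61: rows 3, 14 → E = T89, T89 ✓
B=Y54: rows 4, 5, 10, 13 → E = T68, T68, T68, T68 ✓
B=Y11: row 6 → E = T44 ✓
B=Y72: rows 7, 12 → E = T63, T63 ✓
The only B value with inconsistent E is B=Y92.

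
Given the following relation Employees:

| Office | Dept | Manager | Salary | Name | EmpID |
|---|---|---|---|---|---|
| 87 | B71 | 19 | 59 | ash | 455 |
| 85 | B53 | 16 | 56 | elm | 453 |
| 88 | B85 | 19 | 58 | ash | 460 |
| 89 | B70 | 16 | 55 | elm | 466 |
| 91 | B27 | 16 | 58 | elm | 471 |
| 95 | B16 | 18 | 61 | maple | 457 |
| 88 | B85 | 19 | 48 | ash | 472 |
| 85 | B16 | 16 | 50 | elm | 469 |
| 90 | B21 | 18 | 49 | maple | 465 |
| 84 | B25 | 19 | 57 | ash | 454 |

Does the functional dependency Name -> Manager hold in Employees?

Yes

Name=ash: 4 rows → Manager = 19, 19, 19, 19 ✓
Name=elm: 4 rows → Manager = 16, 16, 16, 16 ✓
Name=maple: 2 rows → Manager = 18, 18 ✓
Every Name value is associated with a single Manager value, so Name -> Manager holds.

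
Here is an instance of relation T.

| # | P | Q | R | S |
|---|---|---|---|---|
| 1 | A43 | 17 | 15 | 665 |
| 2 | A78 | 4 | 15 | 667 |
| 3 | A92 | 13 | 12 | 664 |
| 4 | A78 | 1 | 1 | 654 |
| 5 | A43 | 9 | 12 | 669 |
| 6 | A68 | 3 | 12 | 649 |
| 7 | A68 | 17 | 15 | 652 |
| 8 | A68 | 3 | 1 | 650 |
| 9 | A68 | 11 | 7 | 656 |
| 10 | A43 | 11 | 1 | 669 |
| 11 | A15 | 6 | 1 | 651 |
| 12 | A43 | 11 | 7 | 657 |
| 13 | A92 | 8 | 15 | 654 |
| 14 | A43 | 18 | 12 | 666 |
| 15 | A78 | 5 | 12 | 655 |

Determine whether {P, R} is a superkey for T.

No

Rows 5 and 14 have the same {P, R} value (P=A43, R=12) but are distinct tuples, so {P, R} does not determine every attribute — not a superkey.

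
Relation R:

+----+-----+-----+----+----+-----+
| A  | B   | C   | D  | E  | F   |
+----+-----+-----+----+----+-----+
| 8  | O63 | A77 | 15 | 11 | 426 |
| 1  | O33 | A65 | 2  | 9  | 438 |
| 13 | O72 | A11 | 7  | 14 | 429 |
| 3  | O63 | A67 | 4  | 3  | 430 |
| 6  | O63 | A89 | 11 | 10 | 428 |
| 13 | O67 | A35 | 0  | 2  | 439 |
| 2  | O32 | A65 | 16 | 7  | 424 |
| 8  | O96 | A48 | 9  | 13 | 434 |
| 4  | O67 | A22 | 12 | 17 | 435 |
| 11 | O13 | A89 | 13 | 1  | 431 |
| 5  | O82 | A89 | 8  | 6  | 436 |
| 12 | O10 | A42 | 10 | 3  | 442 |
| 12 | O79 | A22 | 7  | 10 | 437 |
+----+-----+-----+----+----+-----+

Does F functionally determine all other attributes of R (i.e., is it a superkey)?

Yes

All 13 rows have distinct F values, so F → (all attributes) holds and F is a superkey.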